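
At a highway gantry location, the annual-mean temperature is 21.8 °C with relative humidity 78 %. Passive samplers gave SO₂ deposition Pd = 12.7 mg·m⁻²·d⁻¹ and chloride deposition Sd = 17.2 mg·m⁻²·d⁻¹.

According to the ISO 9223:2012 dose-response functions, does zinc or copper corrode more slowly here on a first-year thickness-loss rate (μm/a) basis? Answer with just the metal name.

zinc: temperature factor f = -0.071·(11.8) = -0.8378
  Pd branch = 0.0129·Pd^0.44·e^(0.046·RH+f) = 0.6175 μm/a
  Cl⁻ term: 0.0175·17.2^0.57·exp(0.008·78+0.085·21.8) = 1.054
  r_corr = 0.6175 + 1.054 = 1.672 μm/a
copper: T>10 °C ⇒ hinge -0.080·(21.8−10) = -0.9440
  Pd branch = 0.0053·Pd^0.26·e^(0.059·RH+f) = 0.398 μm/a
  Sd branch = 0.01025·Sd^0.27·e^(0.036·RH+0.049·T) = 1.066 μm/a
  sum: 0.398 + 1.066 → r_corr = 1.464 μm/a
Ordering by μm/a: zinc (1.67) > copper (1.46)

copper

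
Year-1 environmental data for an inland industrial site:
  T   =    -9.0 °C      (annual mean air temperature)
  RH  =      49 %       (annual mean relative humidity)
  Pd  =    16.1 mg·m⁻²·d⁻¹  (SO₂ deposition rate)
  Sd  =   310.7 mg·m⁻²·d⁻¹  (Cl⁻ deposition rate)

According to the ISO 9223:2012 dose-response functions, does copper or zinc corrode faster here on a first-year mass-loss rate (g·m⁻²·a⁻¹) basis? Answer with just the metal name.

copper: T≤10 °C ⇒ hinge +0.126·(-9.0−10) = -2.3940
  sulphur-dioxide contribution → 0.01794 μm/a
  chloride contribution → 0.1812 μm/a
  ⇒ r_corr(copper) = 0.1992 μm/a
  mass loss = 0.1992 μm/a × 8.96 g/cm³ = 1.785 g·m⁻²·a⁻¹
zinc: T≤10 °C ⇒ hinge +0.038·(-9.0−10) = -0.7220
  sulphur-dioxide contribution → 0.2027 μm/a
  chloride contribution → 0.3175 μm/a
  ⇒ r_corr(zinc) = 0.5202 μm/a
  mass loss = 0.5202 μm/a × 7.14 g/cm³ = 3.714 g·m⁻²·a⁻¹
Ordering by g·m⁻²·a⁻¹: zinc (3.71) > copper (1.78)

zinc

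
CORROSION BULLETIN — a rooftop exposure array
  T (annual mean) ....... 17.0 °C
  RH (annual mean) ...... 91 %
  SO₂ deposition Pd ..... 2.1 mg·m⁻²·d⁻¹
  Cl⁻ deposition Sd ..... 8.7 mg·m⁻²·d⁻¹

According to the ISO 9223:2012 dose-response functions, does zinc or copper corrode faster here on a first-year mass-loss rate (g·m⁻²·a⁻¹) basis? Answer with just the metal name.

copper

zinc: temperature factor f = -0.071·(7.0) = -0.4970
  sulphur-dioxide contribution → 0.7153 μm/a
  chloride contribution → 0.5276 μm/a
  ⇒ r_corr(zinc) = 1.243 μm/a
  mass loss = 1.243 μm/a × 7.14 g/cm³ = 8.874 g·m⁻²·a⁻¹
copper: temperature factor f = -0.080·(7.0) = -0.5600
  sulphur-dioxide contribution → 0.7881 μm/a
  chloride contribution → 1.119 μm/a
  ⇒ r_corr(copper) = 1.907 μm/a
  mass loss = 1.907 μm/a × 8.96 g/cm³ = 17.09 g·m⁻²·a⁻¹
Ordering by g·m⁻²·a⁻¹: copper (17.1) > zinc (8.87)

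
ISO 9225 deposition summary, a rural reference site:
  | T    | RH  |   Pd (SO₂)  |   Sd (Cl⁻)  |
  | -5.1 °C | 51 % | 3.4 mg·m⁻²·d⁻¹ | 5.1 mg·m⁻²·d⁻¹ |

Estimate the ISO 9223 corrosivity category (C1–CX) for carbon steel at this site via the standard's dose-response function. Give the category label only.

C2

carbon steel: f(T) = +0.150·(T−10) [T≤10 °C] = -2.2650
  SO₂ term: 1.77·3.4^0.52·exp(0.02·51-2.2650) = 0.963
  Sd branch = 0.102·Sd^0.62·e^(0.033·RH+0.04·T) = 1.229 μm/a
  r_corr = 0.963 + 1.229 = 2.192 μm/a
ISO 9223 Table 2 (carbon steel): 1.3 < 2.19 ≤ 25 μm/a ⇒ C2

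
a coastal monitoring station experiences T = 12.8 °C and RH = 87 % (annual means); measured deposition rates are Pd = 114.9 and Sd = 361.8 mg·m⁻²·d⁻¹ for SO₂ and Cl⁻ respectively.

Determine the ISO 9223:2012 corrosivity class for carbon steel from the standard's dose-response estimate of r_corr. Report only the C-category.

carbon steel: T>10 °C ⇒ hinge -0.054·(12.8−10) = -0.1512
  sulphur-dioxide contribution → 102.2 μm/a
  chloride contribution → 115.9 μm/a
  total first-year rate 218.1 μm/a
Category bounds: 200…700 μm/a bracket r_corr ⇒ CX

CX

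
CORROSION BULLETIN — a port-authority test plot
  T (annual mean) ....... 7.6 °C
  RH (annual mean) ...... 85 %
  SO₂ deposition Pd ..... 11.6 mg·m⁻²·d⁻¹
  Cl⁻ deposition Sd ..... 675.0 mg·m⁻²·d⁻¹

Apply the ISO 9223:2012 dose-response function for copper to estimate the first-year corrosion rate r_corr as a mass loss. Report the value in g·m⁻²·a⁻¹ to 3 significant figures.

copper: T≤10 °C ⇒ hinge +0.126·(7.6−10) = -0.3024
  sulphur-dioxide contribution → 1.116 μm/a
  chloride contribution → 1.842 μm/a
  ⇒ r_corr(copper) = 2.958 μm/a
Convert to mass loss: 2.958 μm/a × 8.96 g/cm³ = 26.51 g·m⁻²·a⁻¹

r_corr = 26.5 g·m⁻²·a⁻¹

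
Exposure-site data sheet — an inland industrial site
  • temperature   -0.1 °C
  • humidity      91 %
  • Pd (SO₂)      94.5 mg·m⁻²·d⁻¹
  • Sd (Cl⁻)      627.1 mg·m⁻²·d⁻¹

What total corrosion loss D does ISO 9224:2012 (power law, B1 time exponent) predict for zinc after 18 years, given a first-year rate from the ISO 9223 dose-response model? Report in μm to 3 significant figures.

zinc: f(T) = +0.038·(T−10) [T≤10 °C] = -0.3838
  sulphur-dioxide contribution → 4.276 μm/a
  chloride contribution → 1.413 μm/a
  total first-year rate 5.689 μm/a
Power-law: D(18) = r_corr · 18^0.813
  D(18) = 5.689 × 18^0.813 = 5.689 × 10.48 = 59.64 μm

D(18) = 59.6 μm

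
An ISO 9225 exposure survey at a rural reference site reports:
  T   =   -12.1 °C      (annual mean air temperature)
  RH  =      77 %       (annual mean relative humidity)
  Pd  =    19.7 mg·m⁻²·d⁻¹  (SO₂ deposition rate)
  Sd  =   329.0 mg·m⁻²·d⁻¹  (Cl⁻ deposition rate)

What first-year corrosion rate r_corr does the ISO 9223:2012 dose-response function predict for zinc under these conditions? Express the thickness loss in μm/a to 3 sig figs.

zinc: f(T) = +0.038·(T−10) [T≤10 °C] = -0.8398
  Pd branch = 0.0129·Pd^0.44·e^(0.046·RH+f) = 0.714 μm/a
  Cl⁻ term: 0.0175·329.0^0.57·exp(0.008·77+0.085·-12.1) = 0.3153
  sum: 0.714 + 0.3153 → r_corr = 1.029 μm/a

r_corr = 1.03 μm/a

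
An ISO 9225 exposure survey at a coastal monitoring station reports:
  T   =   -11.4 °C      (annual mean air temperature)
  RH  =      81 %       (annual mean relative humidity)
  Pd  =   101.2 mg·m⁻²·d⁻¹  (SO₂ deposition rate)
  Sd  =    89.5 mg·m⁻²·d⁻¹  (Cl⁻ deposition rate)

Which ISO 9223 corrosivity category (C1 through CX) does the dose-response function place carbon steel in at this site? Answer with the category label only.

carbon steel: f(T) = +0.150·(T−10) [T≤10 °C] = -3.2100
  Pd branch = 1.77·Pd^0.52·e^(0.02·RH+f) = 3.982 μm/a
  Cl⁻ term: 0.102·89.5^0.62·exp(0.033·81+0.04·-11.4) = 15.19
  r_corr = 3.982 + 15.19 = 19.17 μm/a
Category bounds: 1.3…25 μm/a bracket r_corr ⇒ C2

C2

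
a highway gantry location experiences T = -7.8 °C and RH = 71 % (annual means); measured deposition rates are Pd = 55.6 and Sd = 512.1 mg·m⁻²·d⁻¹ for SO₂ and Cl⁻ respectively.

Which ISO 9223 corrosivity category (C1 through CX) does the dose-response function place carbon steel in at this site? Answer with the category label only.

C3

carbon steel: f(T) = +0.150·(T−10) [T≤10 °C] = -2.6700
  SO₂ term: 1.77·55.6^0.52·exp(0.02·71-2.6700) = 4.098
  Sd branch = 0.102·Sd^0.62·e^(0.033·RH+0.04·T) = 37.19 μm/a
  sum: 4.098 + 37.19 → r_corr = 41.29 μm/a
Category bounds: 25…50 μm/a bracket r_corr ⇒ C3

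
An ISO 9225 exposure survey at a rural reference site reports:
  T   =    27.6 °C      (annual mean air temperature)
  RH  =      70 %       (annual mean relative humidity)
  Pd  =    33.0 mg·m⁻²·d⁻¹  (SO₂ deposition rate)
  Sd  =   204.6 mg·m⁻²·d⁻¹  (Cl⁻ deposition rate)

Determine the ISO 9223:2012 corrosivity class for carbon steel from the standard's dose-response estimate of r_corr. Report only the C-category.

carbon steel: f(T) = -0.054·(T−10) [T>10 °C] = -0.9504
  Pd branch = 1.77·Pd^0.52·e^(0.02·RH+f) = 17.09 μm/a
  Cl⁻ term: 0.102·204.6^0.62·exp(0.033·70+0.04·27.6) = 83.95
  sum: 17.09 + 83.95 → r_corr = 101 μm/a
Category bounds: 80…200 μm/a bracket r_corr ⇒ C5

C5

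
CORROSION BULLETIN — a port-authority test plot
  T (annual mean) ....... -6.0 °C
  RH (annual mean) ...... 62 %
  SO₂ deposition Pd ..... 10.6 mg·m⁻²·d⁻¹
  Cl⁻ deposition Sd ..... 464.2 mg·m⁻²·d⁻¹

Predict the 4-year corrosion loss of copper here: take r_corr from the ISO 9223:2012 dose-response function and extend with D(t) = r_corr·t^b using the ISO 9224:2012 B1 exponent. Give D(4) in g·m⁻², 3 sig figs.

copper: T≤10 °C ⇒ hinge +0.126·(-6.0−10) = -2.0160
  sulphur-dioxide contribution → 0.05058 μm/a
  chloride contribution → 0.3736 μm/a
  ⇒ r_corr(copper) = 0.4242 μm/a
Long-term exponent b (ISO 9224 Table 2, B1) = 0.667
  D(4) = 0.4242 × 4^0.667 = 0.4242 × 2.521 = 1.069 μm
  Mass loss = 1.069 μm × 8.96 g/cm³ = 9.581 g·m⁻²

D(4) = 9.58 g·m⁻²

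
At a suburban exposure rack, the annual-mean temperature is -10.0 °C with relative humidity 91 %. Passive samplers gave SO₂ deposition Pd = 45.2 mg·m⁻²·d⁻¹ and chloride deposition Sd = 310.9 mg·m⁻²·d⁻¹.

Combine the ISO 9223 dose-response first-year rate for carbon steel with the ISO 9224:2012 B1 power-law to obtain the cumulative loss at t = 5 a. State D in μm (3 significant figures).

carbon steel: T≤10 °C ⇒ hinge +0.150·(-10.0−10) = -3.0000
  Pd branch = 1.77·Pd^0.52·e^(0.02·RH+f) = 3.946 μm/a
  Sd branch = 0.102·Sd^0.62·e^(0.033·RH+0.04·T) = 48.36 μm/a
  sum: 3.946 + 48.36 → r_corr = 52.31 μm/a
Power-law: D(5) = r_corr · 5^0.523
  D(5) = 52.31 × 5^0.523 = 52.31 × 2.32 = 121.4 μm

D(5) = 121 μm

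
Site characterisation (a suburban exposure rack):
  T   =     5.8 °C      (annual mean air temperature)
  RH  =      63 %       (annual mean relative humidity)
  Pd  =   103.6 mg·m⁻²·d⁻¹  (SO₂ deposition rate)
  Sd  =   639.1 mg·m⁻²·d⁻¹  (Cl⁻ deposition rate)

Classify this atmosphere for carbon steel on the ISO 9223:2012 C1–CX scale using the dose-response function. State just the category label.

C5

carbon steel: temperature factor f = +0.150·(-4.2) = -0.6300
  SO₂ term: 1.77·103.6^0.52·exp(0.02·63-0.6300) = 37.12
  Cl⁻ term: 0.102·639.1^0.62·exp(0.033·63+0.04·5.8) = 56.46
  sum: 37.12 + 56.46 → r_corr = 93.57 μm/a
Category bounds: 80…200 μm/a bracket r_corr ⇒ C5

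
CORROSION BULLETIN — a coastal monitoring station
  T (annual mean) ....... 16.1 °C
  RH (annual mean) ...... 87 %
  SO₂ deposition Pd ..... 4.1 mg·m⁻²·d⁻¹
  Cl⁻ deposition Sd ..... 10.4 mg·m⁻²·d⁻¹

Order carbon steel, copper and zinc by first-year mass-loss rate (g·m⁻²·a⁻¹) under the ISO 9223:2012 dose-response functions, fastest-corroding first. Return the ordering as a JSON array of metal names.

["carbon steel", "copper", "zinc"]

carbon steel: temperature factor f = -0.054·(6.1) = -0.3294
  SO₂ term: 1.77·4.1^0.52·exp(0.02·87-0.3294) = 15.11
  Cl⁻ term: 0.102·10.4^0.62·exp(0.033·87+0.04·16.1) = 14.65
  sum: 15.11 + 14.65 → r_corr = 29.75 μm/a
  mass loss = 29.75 μm/a × 7.85 g/cm³ = 233.6 g·m⁻²·a⁻¹
copper: f(T) = -0.080·(T−10) [T>10 °C] = -0.4880
  Pd branch = 0.0053·Pd^0.26·e^(0.059·RH+f) = 0.796 μm/a
  Sd branch = 0.01025·Sd^0.27·e^(0.036·RH+0.049·T) = 0.9731 μm/a
  r_corr = 0.796 + 0.9731 = 1.769 μm/a
  mass loss = 1.769 μm/a × 8.96 g/cm³ = 15.85 g·m⁻²·a⁻¹
zinc: f(T) = -0.071·(T−10) [T>10 °C] = -0.4331
  Pd branch = 0.0129·Pd^0.44·e^(0.046·RH+f) = 0.8515 μm/a
  Sd branch = 0.0175·Sd^0.57·e^(0.008·RH+0.085·T) = 0.524 μm/a
  sum: 0.8515 + 0.524 → r_corr = 1.375 μm/a
  mass loss = 1.375 μm/a × 7.14 g/cm³ = 9.821 g·m⁻²·a⁻¹
Ordering by g·m⁻²·a⁻¹: carbon steel (234) > copper (15.9) > zinc (9.82)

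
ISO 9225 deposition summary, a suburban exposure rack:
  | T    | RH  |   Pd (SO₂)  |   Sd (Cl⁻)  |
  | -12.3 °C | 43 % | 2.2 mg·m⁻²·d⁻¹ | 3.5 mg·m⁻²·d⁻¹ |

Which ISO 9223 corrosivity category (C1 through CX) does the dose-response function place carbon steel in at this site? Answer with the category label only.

carbon steel: T≤10 °C ⇒ hinge +0.150·(-12.3−10) = -3.3450
  SO₂ term: 1.77·2.2^0.52·exp(0.02·43-3.3450) = 0.2222
  Sd branch = 0.102·Sd^0.62·e^(0.033·RH+0.04·T) = 0.5604 μm/a
  sum: 0.2222 + 0.5604 → r_corr = 0.7827 μm/a
ISO 9223 Table 2 (carbon steel): 0 < 0.783 ≤ 1.3 μm/a ⇒ C1

C1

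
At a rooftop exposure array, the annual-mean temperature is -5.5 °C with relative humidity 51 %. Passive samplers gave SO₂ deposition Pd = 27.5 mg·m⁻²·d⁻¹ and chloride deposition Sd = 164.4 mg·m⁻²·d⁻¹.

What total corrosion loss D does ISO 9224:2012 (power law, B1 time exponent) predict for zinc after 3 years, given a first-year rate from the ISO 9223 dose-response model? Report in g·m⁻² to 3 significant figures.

D(3) = 10.9 g·m⁻²

zinc: temperature factor f = +0.038·(-15.5) = -0.5890
  Pd branch = 0.0129·Pd^0.44·e^(0.046·RH+f) = 0.3213 μm/a
  Cl⁻ term: 0.0175·164.4^0.57·exp(0.008·51+0.085·-5.5) = 0.3022
  r_corr = 0.3213 + 0.3022 = 0.6235 μm/a
ISO 9224: D(t) = r_corr · t^b with b = 0.813 (zinc, B1)
  D(3) = 0.6235 × 3^0.813 = 0.6235 × 2.443 = 1.523 μm
  Mass loss = 1.523 μm × 7.14 g/cm³ = 10.88 g·m⁻²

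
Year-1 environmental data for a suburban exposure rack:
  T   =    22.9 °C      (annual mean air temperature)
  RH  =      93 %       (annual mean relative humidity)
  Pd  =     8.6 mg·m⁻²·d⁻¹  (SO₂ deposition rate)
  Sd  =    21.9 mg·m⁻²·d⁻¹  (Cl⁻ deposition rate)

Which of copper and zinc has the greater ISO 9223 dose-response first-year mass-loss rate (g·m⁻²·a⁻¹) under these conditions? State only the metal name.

copper: temperature factor f = -0.080·(12.9) = -1.0320
  SO₂ term: 0.0053·8.6^0.26·exp(0.059·93-1.0320) = 0.798
  Cl⁻ term: 0.01025·21.9^0.27·exp(0.036·93+0.049·22.9) = 2.061
  sum: 0.798 + 2.061 → r_corr = 2.859 μm/a
  mass loss = 2.859 μm/a × 8.96 g/cm³ = 25.61 g·m⁻²·a⁻¹
zinc: f(T) = -0.071·(T−10) [T>10 °C] = -0.9159
  Pd branch = 0.0129·Pd^0.44·e^(0.046·RH+f) = 0.9592 μm/a
  Cl⁻ term: 0.0175·21.9^0.57·exp(0.008·93+0.085·22.9) = 1.498
  sum: 0.9592 + 1.498 → r_corr = 2.457 μm/a
  mass loss = 2.457 μm/a × 7.14 g/cm³ = 17.55 g·m⁻²·a⁻¹
Ordering by g·m⁻²·a⁻¹: copper (25.6) > zinc (17.5)

copper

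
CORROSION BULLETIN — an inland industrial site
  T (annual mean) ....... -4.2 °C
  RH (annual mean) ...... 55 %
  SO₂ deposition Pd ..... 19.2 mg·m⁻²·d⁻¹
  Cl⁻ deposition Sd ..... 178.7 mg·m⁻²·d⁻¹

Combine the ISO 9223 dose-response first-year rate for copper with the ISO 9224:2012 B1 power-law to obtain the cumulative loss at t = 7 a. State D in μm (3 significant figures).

D(7) = 1.08 μm

copper: T≤10 °C ⇒ hinge +0.126·(-4.2−10) = -1.7892
  sulphur-dioxide contribution → 0.049 μm/a
  chloride contribution → 0.2451 μm/a
  ⇒ r_corr(copper) = 0.2941 μm/a
Long-term exponent b (ISO 9224 Table 2, B1) = 0.667
  D(7) = 0.2941 × 7^0.667 = 0.2941 × 3.662 = 1.077 μm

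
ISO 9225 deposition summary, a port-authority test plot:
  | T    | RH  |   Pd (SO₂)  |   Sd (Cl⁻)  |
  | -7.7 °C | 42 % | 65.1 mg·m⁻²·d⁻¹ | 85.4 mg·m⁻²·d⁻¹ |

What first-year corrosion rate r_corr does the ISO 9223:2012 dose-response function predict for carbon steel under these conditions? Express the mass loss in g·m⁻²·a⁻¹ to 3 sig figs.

r_corr = 56.9 g·m⁻²·a⁻¹

carbon steel: T≤10 °C ⇒ hinge +0.150·(-7.7−10) = -2.6550
  sulphur-dioxide contribution → 2.528 μm/a
  chloride contribution → 4.724 μm/a
  total first-year rate 7.252 μm/a
Convert to mass loss: 7.252 μm/a × 7.85 g/cm³ = 56.93 g·m⁻²·a⁻¹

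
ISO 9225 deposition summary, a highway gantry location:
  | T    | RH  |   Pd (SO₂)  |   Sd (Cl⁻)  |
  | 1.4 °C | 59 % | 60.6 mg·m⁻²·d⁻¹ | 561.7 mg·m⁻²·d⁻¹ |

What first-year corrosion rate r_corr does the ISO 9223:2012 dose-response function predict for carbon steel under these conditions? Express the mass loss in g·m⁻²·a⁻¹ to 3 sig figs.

r_corr = 406 g·m⁻²·a⁻¹

carbon steel: temperature factor f = +0.150·(-8.6) = -1.2900
  Pd branch = 1.77·Pd^0.52·e^(0.02·RH+f) = 13.4 μm/a
  Cl⁻ term: 0.102·561.7^0.62·exp(0.033·59+0.04·1.4) = 38.3
  r_corr = 13.4 + 38.3 = 51.7 μm/a
Convert to mass loss: 51.7 μm/a × 7.85 g/cm³ = 405.8 g·m⁻²·a⁻¹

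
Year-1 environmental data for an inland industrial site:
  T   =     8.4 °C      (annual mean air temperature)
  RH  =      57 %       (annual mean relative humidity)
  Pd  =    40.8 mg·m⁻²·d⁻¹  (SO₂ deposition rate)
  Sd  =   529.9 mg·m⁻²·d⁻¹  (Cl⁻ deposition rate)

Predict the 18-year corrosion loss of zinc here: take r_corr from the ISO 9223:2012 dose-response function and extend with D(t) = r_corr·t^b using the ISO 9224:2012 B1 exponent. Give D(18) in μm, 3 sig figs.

zinc: T≤10 °C ⇒ hinge +0.038·(8.4−10) = -0.0608
  sulphur-dioxide contribution → 0.8543 μm/a
  chloride contribution → 2.014 μm/a
  ⇒ r_corr(zinc) = 2.868 μm/a
Power-law: D(18) = r_corr · 18^0.813
  D(18) = 2.868 × 18^0.813 = 2.868 × 10.48 = 30.07 μm

D(18) = 30.1 μm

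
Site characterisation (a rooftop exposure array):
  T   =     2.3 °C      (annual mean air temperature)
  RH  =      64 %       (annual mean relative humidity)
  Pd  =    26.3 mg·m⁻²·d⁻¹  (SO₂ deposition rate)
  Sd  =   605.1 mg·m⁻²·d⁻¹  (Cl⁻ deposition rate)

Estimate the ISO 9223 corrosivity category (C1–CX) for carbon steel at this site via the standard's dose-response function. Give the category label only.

C4

carbon steel: f(T) = +0.150·(T−10) [T≤10 °C] = -1.1550
  sulphur-dioxide contribution → 10.98 μm/a
  chloride contribution → 49.04 μm/a
  ⇒ r_corr(carbon steel) = 60.02 μm/a
ISO 9223 Table 2 (carbon steel): 50 < 60 ≤ 80 μm/a ⇒ C4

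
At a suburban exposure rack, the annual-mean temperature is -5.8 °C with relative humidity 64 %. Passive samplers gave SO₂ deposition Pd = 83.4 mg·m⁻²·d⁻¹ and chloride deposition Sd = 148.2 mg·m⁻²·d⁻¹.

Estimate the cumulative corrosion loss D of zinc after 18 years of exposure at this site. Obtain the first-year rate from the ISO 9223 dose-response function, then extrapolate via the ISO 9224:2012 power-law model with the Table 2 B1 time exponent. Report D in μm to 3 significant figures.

zinc: temperature factor f = +0.038·(-15.8) = -0.6004
  SO₂ term: 0.0129·83.4^0.44·exp(0.046·64-0.6004) = 0.9413
  Cl⁻ term: 0.0175·148.2^0.57·exp(0.008·64+0.085·-5.8) = 0.3081
  sum: 0.9413 + 0.3081 → r_corr = 1.249 μm/a
Power-law: D(18) = r_corr · 18^0.813
  D(18) = 1.249 × 18^0.813 = 1.249 × 10.48 = 13.1 μm

D(18) = 13.1 μm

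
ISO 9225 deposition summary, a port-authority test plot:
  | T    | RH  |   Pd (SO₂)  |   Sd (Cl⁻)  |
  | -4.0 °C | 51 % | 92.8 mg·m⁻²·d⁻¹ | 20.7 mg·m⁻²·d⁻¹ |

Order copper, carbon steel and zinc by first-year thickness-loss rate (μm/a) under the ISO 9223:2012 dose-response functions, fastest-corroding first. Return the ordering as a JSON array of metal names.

copper: temperature factor f = +0.126·(-14.0) = -1.7640
  Pd branch = 0.0053·Pd^0.26·e^(0.059·RH+f) = 0.05978 μm/a
  Cl⁻ term: 0.01025·20.7^0.27·exp(0.036·51+0.049·-4.0) = 0.1198
  r_corr = 0.05978 + 0.1198 = 0.1795 μm/a
carbon steel: T≤10 °C ⇒ hinge +0.150·(-4.0−10) = -2.1000
  Pd branch = 1.77·Pd^0.52·e^(0.02·RH+f) = 6.34 μm/a
  Cl⁻ term: 0.102·20.7^0.62·exp(0.033·51+0.04·-4.0) = 3.061
  r_corr = 6.34 + 3.061 = 9.401 μm/a
zinc: f(T) = +0.038·(T−10) [T≤10 °C] = -0.5320
  Pd branch = 0.0129·Pd^0.44·e^(0.046·RH+f) = 0.5809 μm/a
  Sd branch = 0.0175·Sd^0.57·e^(0.008·RH+0.085·T) = 0.1054 μm/a
  r_corr = 0.5809 + 0.1054 = 0.6863 μm/a
Ordering by μm/a: carbon steel (9.4) > zinc (0.686) > copper (0.18)

["carbon steel", "zinc", "copper"]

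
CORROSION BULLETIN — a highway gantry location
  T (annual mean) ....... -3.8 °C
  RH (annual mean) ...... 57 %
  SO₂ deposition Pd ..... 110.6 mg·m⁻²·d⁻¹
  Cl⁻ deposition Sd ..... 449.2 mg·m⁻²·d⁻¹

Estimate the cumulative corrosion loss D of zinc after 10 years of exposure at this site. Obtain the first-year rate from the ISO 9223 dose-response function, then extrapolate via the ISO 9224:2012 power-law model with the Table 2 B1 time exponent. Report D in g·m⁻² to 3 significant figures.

D(10) = 68.8 g·m⁻²

zinc: temperature factor f = +0.038·(-13.8) = -0.5244
  SO₂ term: 0.0129·110.6^0.44·exp(0.046·57-0.5244) = 0.8333
  Cl⁻ term: 0.0175·449.2^0.57·exp(0.008·57+0.085·-3.8) = 0.6497
  sum: 0.8333 + 0.6497 → r_corr = 1.483 μm/a
Long-term exponent b (ISO 9224 Table 2, B1) = 0.813
  D(10) = 1.483 × 10^0.813 = 1.483 × 6.501 = 9.641 μm
  Mass loss = 9.641 μm × 7.14 g/cm³ = 68.84 g·m⁻²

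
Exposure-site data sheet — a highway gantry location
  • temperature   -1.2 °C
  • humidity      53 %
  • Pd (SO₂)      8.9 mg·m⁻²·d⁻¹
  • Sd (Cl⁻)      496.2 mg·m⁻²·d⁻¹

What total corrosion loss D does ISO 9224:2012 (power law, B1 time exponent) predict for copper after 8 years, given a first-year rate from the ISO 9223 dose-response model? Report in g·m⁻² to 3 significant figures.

copper: f(T) = +0.126·(T−10) [T≤10 °C] = -1.4112
  sulphur-dioxide contribution → 0.05203 μm/a
  chloride contribution → 0.3481 μm/a
  ⇒ r_corr(copper) = 0.4001 μm/a
ISO 9224: D(t) = r_corr · t^b with b = 0.667 (copper, B1)
  D(8) = 0.4001 × 8^0.667 = 0.4001 × 4.003 = 1.601 μm
  Mass loss = 1.601 μm × 8.96 g/cm³ = 14.35 g·m⁻²

D(8) = 14.3 g·m⁻²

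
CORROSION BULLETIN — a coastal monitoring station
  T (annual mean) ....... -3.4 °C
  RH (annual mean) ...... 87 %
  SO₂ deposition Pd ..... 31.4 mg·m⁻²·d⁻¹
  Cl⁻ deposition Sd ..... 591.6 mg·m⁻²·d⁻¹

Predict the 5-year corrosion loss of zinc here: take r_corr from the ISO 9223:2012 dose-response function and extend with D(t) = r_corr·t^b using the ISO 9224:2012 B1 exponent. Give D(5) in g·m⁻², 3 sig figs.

zinc: T≤10 °C ⇒ hinge +0.038·(-3.4−10) = -0.5092
  SO₂ term: 0.0129·31.4^0.44·exp(0.046·87-0.5092) = 1.933
  Cl⁻ term: 0.0175·591.6^0.57·exp(0.008·87+0.085·-3.4) = 0.9997
  sum: 1.933 + 0.9997 → r_corr = 2.932 μm/a
Power-law: D(5) = r_corr · 5^0.813
  D(5) = 2.932 × 5^0.813 = 2.932 × 3.701 = 10.85 μm
  Mass loss = 10.85 μm × 7.14 g/cm³ = 77.48 g·m⁻²

D(5) = 77.5 g·m⁻²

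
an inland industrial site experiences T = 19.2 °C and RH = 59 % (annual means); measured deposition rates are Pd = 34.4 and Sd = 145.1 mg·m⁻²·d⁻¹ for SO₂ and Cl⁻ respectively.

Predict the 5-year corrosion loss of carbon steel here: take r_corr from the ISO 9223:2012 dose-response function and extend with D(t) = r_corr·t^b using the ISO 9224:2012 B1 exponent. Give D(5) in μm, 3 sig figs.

D(5) = 129 μm

carbon steel: temperature factor f = -0.054·(9.2) = -0.4968
  sulphur-dioxide contribution → 22.06 μm/a
  chloride contribution → 33.72 μm/a
  total first-year rate 55.79 μm/a
ISO 9224: D(t) = r_corr · t^b with b = 0.523 (carbon steel, B1)
  D(5) = 55.79 × 5^0.523 = 55.79 × 2.32 = 129.5 μm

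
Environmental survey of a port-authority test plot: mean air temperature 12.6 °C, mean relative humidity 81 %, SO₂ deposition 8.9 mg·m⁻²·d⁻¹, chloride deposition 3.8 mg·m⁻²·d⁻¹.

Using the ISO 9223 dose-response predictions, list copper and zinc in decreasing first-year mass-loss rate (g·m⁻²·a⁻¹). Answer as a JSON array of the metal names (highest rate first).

copper: temperature factor f = -0.080·(2.6) = -0.2080
  SO₂ term: 0.0053·8.9^0.26·exp(0.059·81-0.2080) = 0.9042
  Sd branch = 0.01025·Sd^0.27·e^(0.036·RH+0.049·T) = 0.5033 μm/a
  r_corr = 0.9042 + 0.5033 = 1.407 μm/a
  mass loss = 1.407 μm/a × 8.96 g/cm³ = 12.61 g·m⁻²·a⁻¹
zinc: temperature factor f = -0.071·(2.6) = -0.1846
  Pd branch = 0.0129·Pd^0.44·e^(0.046·RH+f) = 1.165 μm/a
  Cl⁻ term: 0.0175·3.8^0.57·exp(0.008·81+0.085·12.6) = 0.209
  sum: 1.165 + 0.209 → r_corr = 1.374 μm/a
  mass loss = 1.374 μm/a × 7.14 g/cm³ = 9.81 g·m⁻²·a⁻¹
Ordering by g·m⁻²·a⁻¹: copper (12.6) > zinc (9.81)

["copper", "zinc"]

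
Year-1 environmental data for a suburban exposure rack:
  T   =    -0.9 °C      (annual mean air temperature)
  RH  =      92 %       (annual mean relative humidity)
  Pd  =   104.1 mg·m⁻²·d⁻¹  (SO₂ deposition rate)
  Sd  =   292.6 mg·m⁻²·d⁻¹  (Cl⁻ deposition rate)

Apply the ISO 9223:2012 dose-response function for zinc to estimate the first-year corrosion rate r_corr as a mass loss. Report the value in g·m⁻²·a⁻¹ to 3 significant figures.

zinc: f(T) = +0.038·(T−10) [T≤10 °C] = -0.4142
  sulphur-dioxide contribution → 4.532 μm/a
  chloride contribution → 0.8615 μm/a
  total first-year rate 5.394 μm/a
Convert to mass loss: 5.394 μm/a × 7.14 g/cm³ = 38.51 g·m⁻²·a⁻¹

r_corr = 38.5 g·m⁻²·a⁻¹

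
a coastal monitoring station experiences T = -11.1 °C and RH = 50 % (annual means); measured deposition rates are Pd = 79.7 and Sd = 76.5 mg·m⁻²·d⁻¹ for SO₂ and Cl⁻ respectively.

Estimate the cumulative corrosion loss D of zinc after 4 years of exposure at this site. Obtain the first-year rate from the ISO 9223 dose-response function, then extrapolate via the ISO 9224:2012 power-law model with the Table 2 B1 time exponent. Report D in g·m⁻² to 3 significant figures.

D(4) = 11.4 g·m⁻²

zinc: T≤10 °C ⇒ hinge +0.038·(-11.1−10) = -0.8018
  sulphur-dioxide contribution → 0.3962 μm/a
  chloride contribution → 0.1204 μm/a
  total first-year rate 0.5166 μm/a
Long-term exponent b (ISO 9224 Table 2, B1) = 0.813
  D(4) = 0.5166 × 4^0.813 = 0.5166 × 3.087 = 1.595 μm
  Mass loss = 1.595 μm × 7.14 g/cm³ = 11.38 g·m⁻²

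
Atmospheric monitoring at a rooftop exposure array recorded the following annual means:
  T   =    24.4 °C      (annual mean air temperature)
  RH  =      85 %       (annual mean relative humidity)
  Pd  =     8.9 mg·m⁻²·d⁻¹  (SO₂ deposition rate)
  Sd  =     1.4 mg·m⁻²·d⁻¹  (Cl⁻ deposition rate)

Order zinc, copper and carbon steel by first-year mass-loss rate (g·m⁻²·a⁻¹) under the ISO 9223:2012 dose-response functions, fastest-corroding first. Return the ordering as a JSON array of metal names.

["carbon steel", "copper", "zinc"]

zinc: T>10 °C ⇒ hinge -0.071·(24.4−10) = -1.0224
  Pd branch = 0.0129·Pd^0.44·e^(0.046·RH+f) = 0.6059 μm/a
  Sd branch = 0.0175·Sd^0.57·e^(0.008·RH+0.085·T) = 0.3329 μm/a
  r_corr = 0.6059 + 0.3329 = 0.9388 μm/a
  mass loss = 0.9388 μm/a × 7.14 g/cm³ = 6.703 g·m⁻²·a⁻¹
copper: temperature factor f = -0.080·(14.4) = -1.1520
  Pd branch = 0.0053·Pd^0.26·e^(0.059·RH+f) = 0.4454 μm/a
  Cl⁻ term: 0.01025·1.4^0.27·exp(0.036·85+0.049·24.4) = 0.7913
  sum: 0.4454 + 0.7913 → r_corr = 1.237 μm/a
  mass loss = 1.237 μm/a × 8.96 g/cm³ = 11.08 g·m⁻²·a⁻¹
carbon steel: temperature factor f = -0.054·(14.4) = -0.7776
  Pd branch = 1.77·Pd^0.52·e^(0.02·RH+f) = 13.88 μm/a
  Sd branch = 0.102·Sd^0.62·e^(0.033·RH+0.04·T) = 5.511 μm/a
  r_corr = 13.88 + 5.511 = 19.39 μm/a
  mass loss = 19.39 μm/a × 7.85 g/cm³ = 152.2 g·m⁻²·a⁻¹
Ordering by g·m⁻²·a⁻¹: carbon steel (152) > copper (11.1) > zinc (6.7)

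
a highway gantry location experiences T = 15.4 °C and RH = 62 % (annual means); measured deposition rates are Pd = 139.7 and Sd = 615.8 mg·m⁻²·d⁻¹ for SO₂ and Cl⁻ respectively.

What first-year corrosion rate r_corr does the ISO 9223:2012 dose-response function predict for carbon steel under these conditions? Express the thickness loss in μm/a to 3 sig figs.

r_corr = 138 μm/a

carbon steel: temperature factor f = -0.054·(5.4) = -0.2916
  Pd branch = 1.77·Pd^0.52·e^(0.02·RH+f) = 59.62 μm/a
  Cl⁻ term: 0.102·615.8^0.62·exp(0.033·62+0.04·15.4) = 78.37
  r_corr = 59.62 + 78.37 = 138 μm/a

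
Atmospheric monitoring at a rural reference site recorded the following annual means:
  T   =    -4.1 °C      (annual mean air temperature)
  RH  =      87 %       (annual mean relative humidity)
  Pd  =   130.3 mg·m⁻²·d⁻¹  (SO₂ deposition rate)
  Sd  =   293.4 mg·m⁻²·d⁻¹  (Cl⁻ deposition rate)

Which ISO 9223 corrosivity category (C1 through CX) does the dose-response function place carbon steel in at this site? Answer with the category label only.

C4

carbon steel: temperature factor f = +0.150·(-14.1) = -2.1150
  SO₂ term: 1.77·130.3^0.52·exp(0.02·87-2.1150) = 15.31
  Sd branch = 0.102·Sd^0.62·e^(0.033·RH+0.04·T) = 51.77 μm/a
  sum: 15.31 + 51.77 → r_corr = 67.07 μm/a
ISO 9223 Table 2 (carbon steel): 50 < 67.1 ≤ 80 μm/a ⇒ C4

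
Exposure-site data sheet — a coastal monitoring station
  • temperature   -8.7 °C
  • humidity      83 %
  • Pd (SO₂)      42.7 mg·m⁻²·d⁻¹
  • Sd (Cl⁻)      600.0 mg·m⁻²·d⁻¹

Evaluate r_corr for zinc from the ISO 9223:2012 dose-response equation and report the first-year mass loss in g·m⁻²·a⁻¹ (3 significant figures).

r_corr = 15.2 g·m⁻²·a⁻¹

zinc: f(T) = +0.038·(T−10) [T≤10 °C] = -0.7106
  sulphur-dioxide contribution → 1.505 μm/a
  chloride contribution → 0.622 μm/a
  total first-year rate 2.127 μm/a
Convert to mass loss: 2.127 μm/a × 7.14 g/cm³ = 15.19 g·m⁻²·a⁻¹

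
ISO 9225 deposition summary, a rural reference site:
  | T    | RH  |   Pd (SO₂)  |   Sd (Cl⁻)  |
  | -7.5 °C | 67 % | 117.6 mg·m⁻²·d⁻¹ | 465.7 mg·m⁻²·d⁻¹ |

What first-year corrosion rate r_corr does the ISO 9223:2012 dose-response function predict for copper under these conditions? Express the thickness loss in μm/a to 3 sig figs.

r_corr = 0.521 μm/a

copper: temperature factor f = +0.126·(-17.5) = -2.2050
  sulphur-dioxide contribution → 0.1051 μm/a
  chloride contribution → 0.4159 μm/a
  total first-year rate 0.5211 μm/a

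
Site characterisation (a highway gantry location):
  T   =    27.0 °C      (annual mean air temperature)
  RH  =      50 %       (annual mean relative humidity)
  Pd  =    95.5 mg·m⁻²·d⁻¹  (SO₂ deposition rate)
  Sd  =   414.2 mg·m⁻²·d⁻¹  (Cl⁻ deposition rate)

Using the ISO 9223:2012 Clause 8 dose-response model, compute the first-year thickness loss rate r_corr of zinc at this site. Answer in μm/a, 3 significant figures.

r_corr = 8.33 μm/a

zinc: f(T) = -0.071·(T−10) [T>10 °C] = -1.2070
  sulphur-dioxide contribution → 0.2861 μm/a
  chloride contribution → 8.04 μm/a
  total first-year rate 8.326 μm/a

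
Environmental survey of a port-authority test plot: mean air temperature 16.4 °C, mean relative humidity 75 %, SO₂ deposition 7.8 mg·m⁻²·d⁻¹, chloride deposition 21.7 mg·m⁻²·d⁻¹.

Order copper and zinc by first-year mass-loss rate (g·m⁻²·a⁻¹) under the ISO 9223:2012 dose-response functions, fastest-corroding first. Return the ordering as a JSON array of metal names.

copper: f(T) = -0.080·(T−10) [T>10 °C] = -0.5120
  Pd branch = 0.0053·Pd^0.26·e^(0.059·RH+f) = 0.4525 μm/a
  Sd branch = 0.01025·Sd^0.27·e^(0.036·RH+0.049·T) = 0.7819 μm/a
  r_corr = 0.4525 + 0.7819 = 1.234 μm/a
  mass loss = 1.234 μm/a × 8.96 g/cm³ = 11.06 g·m⁻²·a⁻¹
zinc: temperature factor f = -0.071·(6.4) = -0.4544
  SO₂ term: 0.0129·7.8^0.44·exp(0.046·75-0.4544) = 0.6369
  Sd branch = 0.0175·Sd^0.57·e^(0.008·RH+0.085·T) = 0.7427 μm/a
  r_corr = 0.6369 + 0.7427 = 1.38 μm/a
  mass loss = 1.38 μm/a × 7.14 g/cm³ = 9.85 g·m⁻²·a⁻¹
Ordering by g·m⁻²·a⁻¹: copper (11.1) > zinc (9.85)

["copper", "zinc"]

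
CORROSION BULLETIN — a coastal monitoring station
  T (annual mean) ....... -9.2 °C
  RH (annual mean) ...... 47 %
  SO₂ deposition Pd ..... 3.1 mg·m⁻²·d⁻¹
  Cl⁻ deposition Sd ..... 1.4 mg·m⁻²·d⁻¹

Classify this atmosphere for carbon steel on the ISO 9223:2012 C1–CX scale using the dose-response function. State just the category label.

carbon steel: temperature factor f = +0.150·(-19.2) = -2.8800
  Pd branch = 1.77·Pd^0.52·e^(0.02·RH+f) = 0.4581 μm/a
  Cl⁻ term: 0.102·1.4^0.62·exp(0.033·47+0.04·-9.2) = 0.4102
  sum: 0.4581 + 0.4102 → r_corr = 0.8683 μm/a
ISO 9223 Table 2 (carbon steel): 0 < 0.868 ≤ 1.3 μm/a ⇒ C1

C1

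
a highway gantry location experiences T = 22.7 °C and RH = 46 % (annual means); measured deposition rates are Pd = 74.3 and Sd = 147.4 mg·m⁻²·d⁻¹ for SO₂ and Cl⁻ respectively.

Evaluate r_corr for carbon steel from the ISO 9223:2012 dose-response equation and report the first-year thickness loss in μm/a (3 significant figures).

carbon steel: f(T) = -0.054·(T−10) [T>10 °C] = -0.6858
  SO₂ term: 1.77·74.3^0.52·exp(0.02·46-0.6858) = 21.02
  Cl⁻ term: 0.102·147.4^0.62·exp(0.033·46+0.04·22.7) = 25.51
  r_corr = 21.02 + 25.51 = 46.53 μm/a

r_corr = 46.5 μm/a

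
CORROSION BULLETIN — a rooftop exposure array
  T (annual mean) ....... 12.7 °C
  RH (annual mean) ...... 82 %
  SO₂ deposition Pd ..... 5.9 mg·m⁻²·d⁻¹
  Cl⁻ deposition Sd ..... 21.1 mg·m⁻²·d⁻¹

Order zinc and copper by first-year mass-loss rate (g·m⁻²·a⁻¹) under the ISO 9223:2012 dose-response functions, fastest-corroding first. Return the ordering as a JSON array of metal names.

zinc: T>10 °C ⇒ hinge -0.071·(12.7−10) = -0.1917
  SO₂ term: 0.0129·5.9^0.44·exp(0.046·82-0.1917) = 1.011
  Cl⁻ term: 0.0175·21.1^0.57·exp(0.008·82+0.085·12.7) = 0.5644
  sum: 1.011 + 0.5644 → r_corr = 1.575 μm/a
  mass loss = 1.575 μm/a × 7.14 g/cm³ = 11.25 g·m⁻²·a⁻¹
copper: temperature factor f = -0.080·(2.7) = -0.2160
  Pd branch = 0.0053·Pd^0.26·e^(0.059·RH+f) = 0.8551 μm/a
  Sd branch = 0.01025·Sd^0.27·e^(0.036·RH+0.049·T) = 0.8329 μm/a
  sum: 0.8551 + 0.8329 → r_corr = 1.688 μm/a
  mass loss = 1.688 μm/a × 8.96 g/cm³ = 15.12 g·m⁻²·a⁻¹
Ordering by g·m⁻²·a⁻¹: copper (15.1) > zinc (11.2)

["copper", "zinc"]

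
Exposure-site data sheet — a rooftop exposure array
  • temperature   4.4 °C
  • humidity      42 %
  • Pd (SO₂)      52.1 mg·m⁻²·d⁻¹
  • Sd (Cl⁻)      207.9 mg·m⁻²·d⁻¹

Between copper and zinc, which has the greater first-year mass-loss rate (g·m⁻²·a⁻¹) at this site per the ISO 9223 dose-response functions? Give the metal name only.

zinc

copper: temperature factor f = +0.126·(-5.6) = -0.7056
  sulphur-dioxide contribution → 0.08718 μm/a
  chloride contribution → 0.2437 μm/a
  total first-year rate 0.3309 μm/a
  mass loss = 0.3309 μm/a × 8.96 g/cm³ = 2.965 g·m⁻²·a⁻¹
zinc: temperature factor f = +0.038·(-5.6) = -0.2128
  sulphur-dioxide contribution → 0.4099 μm/a
  chloride contribution → 0.7457 μm/a
  ⇒ r_corr(zinc) = 1.156 μm/a
  mass loss = 1.156 μm/a × 7.14 g/cm³ = 8.251 g·m⁻²·a⁻¹
Ordering by g·m⁻²·a⁻¹: zinc (8.25) > copper (2.96)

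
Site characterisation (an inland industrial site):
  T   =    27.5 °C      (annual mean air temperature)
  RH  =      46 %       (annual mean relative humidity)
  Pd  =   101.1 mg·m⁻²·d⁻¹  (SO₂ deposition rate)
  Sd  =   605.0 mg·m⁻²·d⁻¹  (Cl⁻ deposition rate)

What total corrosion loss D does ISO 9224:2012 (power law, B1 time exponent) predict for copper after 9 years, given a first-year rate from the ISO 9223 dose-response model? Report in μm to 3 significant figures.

D(9) = 5.33 μm

copper: f(T) = -0.080·(T−10) [T>10 °C] = -1.4000
  SO₂ term: 0.0053·101.1^0.26·exp(0.059·46-1.4000) = 0.06549
  Cl⁻ term: 0.01025·605.0^0.27·exp(0.036·46+0.049·27.5) = 1.165
  sum: 0.06549 + 1.165 → r_corr = 1.23 μm/a
Long-term exponent b (ISO 9224 Table 2, B1) = 0.667
  D(9) = 1.23 × 9^0.667 = 1.23 × 4.33 = 5.326 μm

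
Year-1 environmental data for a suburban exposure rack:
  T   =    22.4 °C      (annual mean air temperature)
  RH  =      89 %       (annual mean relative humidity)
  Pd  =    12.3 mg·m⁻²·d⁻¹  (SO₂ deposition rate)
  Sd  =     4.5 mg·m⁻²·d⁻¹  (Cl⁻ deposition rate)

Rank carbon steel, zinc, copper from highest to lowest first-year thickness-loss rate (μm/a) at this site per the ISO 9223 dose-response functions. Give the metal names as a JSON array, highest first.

["carbon steel", "copper", "zinc"]

carbon steel: T>10 °C ⇒ hinge -0.054·(22.4−10) = -0.6696
  sulphur-dioxide contribution → 19.81 μm/a
  chloride contribution → 11.97 μm/a
  ⇒ r_corr(carbon steel) = 31.79 μm/a
zinc: T>10 °C ⇒ hinge -0.071·(22.4−10) = -0.8804
  sulphur-dioxide contribution → 0.9678 μm/a
  chloride contribution → 0.5643 μm/a
  ⇒ r_corr(zinc) = 1.532 μm/a
copper: T>10 °C ⇒ hinge -0.080·(22.4−10) = -0.9920
  sulphur-dioxide contribution → 0.72 μm/a
  chloride contribution → 1.136 μm/a
  ⇒ r_corr(copper) = 1.856 μm/a
Ordering by μm/a: carbon steel (31.8) > copper (1.86) > zinc (1.53)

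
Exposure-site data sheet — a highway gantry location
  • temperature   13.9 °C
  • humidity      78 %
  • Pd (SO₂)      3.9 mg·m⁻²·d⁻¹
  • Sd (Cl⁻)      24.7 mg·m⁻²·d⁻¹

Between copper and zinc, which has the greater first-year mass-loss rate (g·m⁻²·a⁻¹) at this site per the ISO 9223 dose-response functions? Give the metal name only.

copper: f(T) = -0.080·(T−10) [T>10 °C] = -0.3120
  sulphur-dioxide contribution → 0.5509 μm/a
  chloride contribution → 0.7981 μm/a
  total first-year rate 1.349 μm/a
  mass loss = 1.349 μm/a × 8.96 g/cm³ = 12.09 g·m⁻²·a⁻¹
zinc: temperature factor f = -0.071·(3.9) = -0.2769
  sulphur-dioxide contribution → 0.6437 μm/a
  chloride contribution → 0.6622 μm/a
  ⇒ r_corr(zinc) = 1.306 μm/a
  mass loss = 1.306 μm/a × 7.14 g/cm³ = 9.324 g·m⁻²·a⁻¹
Ordering by g·m⁻²·a⁻¹: copper (12.1) > zinc (9.32)

copper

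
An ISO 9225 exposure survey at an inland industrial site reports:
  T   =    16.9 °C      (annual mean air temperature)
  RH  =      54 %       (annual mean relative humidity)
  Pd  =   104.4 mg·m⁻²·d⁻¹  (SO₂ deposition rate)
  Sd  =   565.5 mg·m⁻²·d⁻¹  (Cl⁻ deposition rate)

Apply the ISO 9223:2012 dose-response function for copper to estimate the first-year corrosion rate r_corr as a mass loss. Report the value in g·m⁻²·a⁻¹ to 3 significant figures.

r_corr = 10.3 g·m⁻²·a⁻¹

copper: f(T) = -0.080·(T−10) [T>10 °C] = -0.5520
  SO₂ term: 0.0053·104.4^0.26·exp(0.059·54-0.5520) = 0.2472
  Sd branch = 0.01025·Sd^0.27·e^(0.036·RH+0.049·T) = 0.9074 μm/a
  r_corr = 0.2472 + 0.9074 = 1.155 μm/a
Convert to mass loss: 1.155 μm/a × 8.96 g/cm³ = 10.35 g·m⁻²·a⁻¹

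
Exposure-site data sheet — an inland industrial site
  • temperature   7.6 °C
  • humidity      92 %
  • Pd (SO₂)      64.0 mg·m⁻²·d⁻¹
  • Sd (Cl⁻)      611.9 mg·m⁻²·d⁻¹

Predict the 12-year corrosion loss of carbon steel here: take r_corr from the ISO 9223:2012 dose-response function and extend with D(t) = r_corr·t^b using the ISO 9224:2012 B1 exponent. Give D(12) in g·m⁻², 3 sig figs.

carbon steel: f(T) = +0.150·(T−10) [T≤10 °C] = -0.3600
  sulphur-dioxide contribution → 67.6 μm/a
  chloride contribution → 153.8 μm/a
  ⇒ r_corr(carbon steel) = 221.4 μm/a
Power-law: D(12) = r_corr · 12^0.523
  D(12) = 221.4 × 12^0.523 = 221.4 × 3.668 = 812 μm
  Mass loss = 812 μm × 7.85 g/cm³ = 6374 g·m⁻²

D(12) = 6.37e+03 g·m⁻²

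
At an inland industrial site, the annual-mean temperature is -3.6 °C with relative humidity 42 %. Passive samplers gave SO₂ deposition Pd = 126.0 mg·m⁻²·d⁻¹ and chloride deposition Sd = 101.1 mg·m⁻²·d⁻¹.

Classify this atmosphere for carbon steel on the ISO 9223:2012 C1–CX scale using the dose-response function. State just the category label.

C2

carbon steel: temperature factor f = +0.150·(-13.6) = -2.0400
  SO₂ term: 1.77·126.0^0.52·exp(0.02·42-2.0400) = 6.592
  Cl⁻ term: 0.102·101.1^0.62·exp(0.033·42+0.04·-3.6) = 6.179
  r_corr = 6.592 + 6.179 = 12.77 μm/a
Category bounds: 1.3…25 μm/a bracket r_corr ⇒ C2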